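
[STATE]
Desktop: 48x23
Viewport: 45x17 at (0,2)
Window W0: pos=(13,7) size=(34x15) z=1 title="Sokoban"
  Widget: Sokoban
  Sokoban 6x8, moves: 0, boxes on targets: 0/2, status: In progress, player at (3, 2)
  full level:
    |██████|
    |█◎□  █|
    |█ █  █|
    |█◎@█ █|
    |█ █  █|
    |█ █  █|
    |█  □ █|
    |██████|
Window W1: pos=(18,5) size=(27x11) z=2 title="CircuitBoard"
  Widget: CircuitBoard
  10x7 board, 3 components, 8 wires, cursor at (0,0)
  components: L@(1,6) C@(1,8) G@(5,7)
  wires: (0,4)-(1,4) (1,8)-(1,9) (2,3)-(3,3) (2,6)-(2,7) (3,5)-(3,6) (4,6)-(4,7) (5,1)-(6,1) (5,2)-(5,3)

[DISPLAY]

                                             
                                             
                                             
                  ┏━━━━━━━━━━━━━━━━━━━━━━━━━┓
                  ┃ CircuitBoard            ┃
             ┏━━━━┠─────────────────────────┨
             ┃ Sok┃   0 1 2 3 4 5 6 7 8 9   ┃
             ┠────┃0  [.]              ·    ┃
             ┃████┃                    │    ┃
             ┃█◎□ ┃1                   ·    ┃
             ┃█ █ ┃                         ┃
             ┃█◎@█┃2               ·        ┃
             ┃█ █ ┃                │        ┃
             ┃█ █ ┗━━━━━━━━━━━━━━━━━━━━━━━━━┛
             ┃█  □ █                         
             ┃██████                         
             ┃Moves: 0  0/2                  


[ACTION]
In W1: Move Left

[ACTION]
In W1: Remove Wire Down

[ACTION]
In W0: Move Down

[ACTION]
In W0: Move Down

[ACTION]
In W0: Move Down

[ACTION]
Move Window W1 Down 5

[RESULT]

                                             
                                             
                                             
                                             
                                             
             ┏━━━━━━━━━━━━━━━━━━━━━━━━━━━━━━━
             ┃ Sokoban                       
             ┠───────────────────────────────
             ┃████┏━━━━━━━━━━━━━━━━━━━━━━━━━┓
             ┃█◎□ ┃ CircuitBoard            ┃
             ┃█ █ ┠─────────────────────────┨
             ┃█◎@█┃   0 1 2 3 4 5 6 7 8 9   ┃
             ┃█ █ ┃0  [.]              ·    ┃
             ┃█ █ ┃                    │    ┃
             ┃█  □┃1                   ·    ┃
             ┃████┃                         ┃
             ┃Move┃2               ·        ┃


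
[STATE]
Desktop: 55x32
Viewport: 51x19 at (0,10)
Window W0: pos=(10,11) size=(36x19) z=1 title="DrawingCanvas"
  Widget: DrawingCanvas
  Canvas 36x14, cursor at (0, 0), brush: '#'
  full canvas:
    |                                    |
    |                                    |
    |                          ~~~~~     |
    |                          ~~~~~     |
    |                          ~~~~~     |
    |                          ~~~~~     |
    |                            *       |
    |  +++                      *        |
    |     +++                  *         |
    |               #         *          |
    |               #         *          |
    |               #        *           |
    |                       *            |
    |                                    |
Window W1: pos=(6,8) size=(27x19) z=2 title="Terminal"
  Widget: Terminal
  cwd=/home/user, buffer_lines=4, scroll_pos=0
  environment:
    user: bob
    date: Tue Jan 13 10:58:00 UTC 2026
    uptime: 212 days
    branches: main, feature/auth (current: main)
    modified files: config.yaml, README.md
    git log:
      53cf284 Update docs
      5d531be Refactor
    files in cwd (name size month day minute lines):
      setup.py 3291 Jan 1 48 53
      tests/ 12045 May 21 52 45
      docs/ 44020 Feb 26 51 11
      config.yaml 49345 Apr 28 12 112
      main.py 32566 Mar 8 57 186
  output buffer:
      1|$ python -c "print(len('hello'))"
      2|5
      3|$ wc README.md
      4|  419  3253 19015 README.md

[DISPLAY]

      ┠─────────────────────────┨                  
      ┃$ python -c "print(len('h┃━━━━━━━━━━━━┓     
      ┃5                        ┃            ┃     
      ┃$ wc README.md           ┃────────────┨     
      ┃  419  3253 19015 README.┃            ┃     
      ┃$ █                      ┃            ┃     
      ┃                         ┃    ~~~~~   ┃     
      ┃                         ┃    ~~~~~   ┃     
      ┃                         ┃    ~~~~~   ┃     
      ┃                         ┃    ~~~~~   ┃     
      ┃                         ┃      *     ┃     
      ┃                         ┃     *      ┃     
      ┃                         ┃    *       ┃     
      ┃                         ┃   *        ┃     
      ┃                         ┃   *        ┃     
      ┃                         ┃  *         ┃     
      ┗━━━━━━━━━━━━━━━━━━━━━━━━━┛ *          ┃     
          ┃                                  ┃     
          ┃                                  ┃     


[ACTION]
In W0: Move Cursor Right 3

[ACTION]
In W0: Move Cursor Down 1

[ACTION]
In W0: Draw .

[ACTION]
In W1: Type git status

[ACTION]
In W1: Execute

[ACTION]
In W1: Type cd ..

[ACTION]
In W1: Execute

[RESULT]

      ┠─────────────────────────┨                  
      ┃$ python -c "print(len('h┃━━━━━━━━━━━━┓     
      ┃5                        ┃            ┃     
      ┃$ wc README.md           ┃────────────┨     
      ┃  419  3253 19015 README.┃            ┃     
      ┃$ git status             ┃            ┃     
      ┃On branch main           ┃    ~~~~~   ┃     
      ┃Changes not staged for co┃    ~~~~~   ┃     
      ┃                         ┃    ~~~~~   ┃     
      ┃        modified:   confi┃    ~~~~~   ┃     
      ┃        modified:   READM┃      *     ┃     
      ┃$ cd ..                  ┃     *      ┃     
      ┃                         ┃    *       ┃     
      ┃$ █                      ┃   *        ┃     
      ┃                         ┃   *        ┃     
      ┃                         ┃  *         ┃     
      ┗━━━━━━━━━━━━━━━━━━━━━━━━━┛ *          ┃     
          ┃                                  ┃     
          ┃                                  ┃     


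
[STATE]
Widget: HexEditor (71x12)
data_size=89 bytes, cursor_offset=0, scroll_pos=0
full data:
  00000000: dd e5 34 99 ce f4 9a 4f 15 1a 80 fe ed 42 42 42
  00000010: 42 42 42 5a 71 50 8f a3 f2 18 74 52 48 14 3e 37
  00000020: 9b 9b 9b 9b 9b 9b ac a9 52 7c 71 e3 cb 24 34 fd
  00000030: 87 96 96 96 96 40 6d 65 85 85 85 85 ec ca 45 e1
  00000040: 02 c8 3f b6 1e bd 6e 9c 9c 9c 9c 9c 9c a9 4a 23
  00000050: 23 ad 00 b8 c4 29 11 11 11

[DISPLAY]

00000000  DD e5 34 99 ce f4 9a 4f  15 1a 80 fe ed 42 42 42  |..4....O..
00000010  42 42 42 5a 71 50 8f a3  f2 18 74 52 48 14 3e 37  |BBBZqP....
00000020  9b 9b 9b 9b 9b 9b ac a9  52 7c 71 e3 cb 24 34 fd  |........R|
00000030  87 96 96 96 96 40 6d 65  85 85 85 85 ec ca 45 e1  |.....@me..
00000040  02 c8 3f b6 1e bd 6e 9c  9c 9c 9c 9c 9c a9 4a 23  |..?...n...
00000050  23 ad 00 b8 c4 29 11 11  11                       |#....)... 
                                                                       
                                                                       
                                                                       
                                                                       
                                                                       
                                                                       


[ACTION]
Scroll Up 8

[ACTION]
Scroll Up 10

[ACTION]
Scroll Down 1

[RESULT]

00000010  42 42 42 5a 71 50 8f a3  f2 18 74 52 48 14 3e 37  |BBBZqP....
00000020  9b 9b 9b 9b 9b 9b ac a9  52 7c 71 e3 cb 24 34 fd  |........R|
00000030  87 96 96 96 96 40 6d 65  85 85 85 85 ec ca 45 e1  |.....@me..
00000040  02 c8 3f b6 1e bd 6e 9c  9c 9c 9c 9c 9c a9 4a 23  |..?...n...
00000050  23 ad 00 b8 c4 29 11 11  11                       |#....)... 
                                                                       
                                                                       
                                                                       
                                                                       
                                                                       
                                                                       
                                                                       


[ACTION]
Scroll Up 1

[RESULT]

00000000  DD e5 34 99 ce f4 9a 4f  15 1a 80 fe ed 42 42 42  |..4....O..
00000010  42 42 42 5a 71 50 8f a3  f2 18 74 52 48 14 3e 37  |BBBZqP....
00000020  9b 9b 9b 9b 9b 9b ac a9  52 7c 71 e3 cb 24 34 fd  |........R|
00000030  87 96 96 96 96 40 6d 65  85 85 85 85 ec ca 45 e1  |.....@me..
00000040  02 c8 3f b6 1e bd 6e 9c  9c 9c 9c 9c 9c a9 4a 23  |..?...n...
00000050  23 ad 00 b8 c4 29 11 11  11                       |#....)... 
                                                                       
                                                                       
                                                                       
                                                                       
                                                                       
                                                                       


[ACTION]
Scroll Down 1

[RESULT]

00000010  42 42 42 5a 71 50 8f a3  f2 18 74 52 48 14 3e 37  |BBBZqP....
00000020  9b 9b 9b 9b 9b 9b ac a9  52 7c 71 e3 cb 24 34 fd  |........R|
00000030  87 96 96 96 96 40 6d 65  85 85 85 85 ec ca 45 e1  |.....@me..
00000040  02 c8 3f b6 1e bd 6e 9c  9c 9c 9c 9c 9c a9 4a 23  |..?...n...
00000050  23 ad 00 b8 c4 29 11 11  11                       |#....)... 
                                                                       
                                                                       
                                                                       
                                                                       
                                                                       
                                                                       
                                                                       


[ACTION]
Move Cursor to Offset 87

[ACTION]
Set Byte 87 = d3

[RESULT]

00000010  42 42 42 5a 71 50 8f a3  f2 18 74 52 48 14 3e 37  |BBBZqP....
00000020  9b 9b 9b 9b 9b 9b ac a9  52 7c 71 e3 cb 24 34 fd  |........R|
00000030  87 96 96 96 96 40 6d 65  85 85 85 85 ec ca 45 e1  |.....@me..
00000040  02 c8 3f b6 1e bd 6e 9c  9c 9c 9c 9c 9c a9 4a 23  |..?...n...
00000050  23 ad 00 b8 c4 29 11 D3  11                       |#....)... 
                                                                       
                                                                       
                                                                       
                                                                       
                                                                       
                                                                       
                                                                       


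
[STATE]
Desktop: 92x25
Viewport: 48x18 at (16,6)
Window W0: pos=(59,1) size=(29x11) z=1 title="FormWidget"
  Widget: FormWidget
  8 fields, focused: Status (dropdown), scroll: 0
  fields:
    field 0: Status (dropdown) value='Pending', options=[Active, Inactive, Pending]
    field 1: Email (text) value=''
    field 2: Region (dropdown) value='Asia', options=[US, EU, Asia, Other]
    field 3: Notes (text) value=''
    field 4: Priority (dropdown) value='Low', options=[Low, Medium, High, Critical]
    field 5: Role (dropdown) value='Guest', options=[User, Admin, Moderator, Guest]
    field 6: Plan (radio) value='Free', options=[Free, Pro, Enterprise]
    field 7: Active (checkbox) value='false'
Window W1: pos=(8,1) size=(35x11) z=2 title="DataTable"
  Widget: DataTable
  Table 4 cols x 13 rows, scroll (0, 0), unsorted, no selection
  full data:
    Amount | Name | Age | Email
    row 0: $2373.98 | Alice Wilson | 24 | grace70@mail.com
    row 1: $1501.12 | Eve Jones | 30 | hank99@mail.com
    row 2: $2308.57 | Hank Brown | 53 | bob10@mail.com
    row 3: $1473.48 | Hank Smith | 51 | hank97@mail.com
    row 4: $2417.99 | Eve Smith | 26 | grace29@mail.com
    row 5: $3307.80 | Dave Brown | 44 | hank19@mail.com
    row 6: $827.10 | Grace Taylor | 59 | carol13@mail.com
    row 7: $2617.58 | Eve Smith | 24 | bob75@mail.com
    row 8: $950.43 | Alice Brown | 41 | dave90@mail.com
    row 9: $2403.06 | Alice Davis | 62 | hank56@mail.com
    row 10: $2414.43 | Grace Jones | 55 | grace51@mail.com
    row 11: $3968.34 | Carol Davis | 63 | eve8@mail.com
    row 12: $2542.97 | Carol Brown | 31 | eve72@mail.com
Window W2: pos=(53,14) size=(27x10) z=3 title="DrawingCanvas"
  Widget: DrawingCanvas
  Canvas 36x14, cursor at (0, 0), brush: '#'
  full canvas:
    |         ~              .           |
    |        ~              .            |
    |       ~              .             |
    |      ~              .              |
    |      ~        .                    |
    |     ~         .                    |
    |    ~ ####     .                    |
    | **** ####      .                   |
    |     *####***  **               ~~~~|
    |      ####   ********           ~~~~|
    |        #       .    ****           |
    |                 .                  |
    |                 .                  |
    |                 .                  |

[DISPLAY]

8│Alice Wilson│24 │grace70┃                ┃  Re
2│Eve Jones   │30 │hank99@┃                ┃  No
7│Hank Brown  │53 │bob10@m┃                ┃  Pr
8│Hank Smith  │51 │hank97@┃                ┃  Ro
9│Eve Smith   │26 │grace29┃                ┃  Pl
━━━━━━━━━━━━━━━━━━━━━━━━━━┛                ┗━━━━
                                                
                                                
                                     ┏━━━━━━━━━━
                                     ┃ DrawingCa
                                     ┠──────────
                                     ┃+        ~
                                     ┃        ~ 
                                     ┃       ~  
                                     ┃      ~   
                                     ┃      ~   
                                     ┃     ~    
                                     ┗━━━━━━━━━━


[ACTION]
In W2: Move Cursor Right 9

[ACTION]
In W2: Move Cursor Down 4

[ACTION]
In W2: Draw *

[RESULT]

8│Alice Wilson│24 │grace70┃                ┃  Re
2│Eve Jones   │30 │hank99@┃                ┃  No
7│Hank Brown  │53 │bob10@m┃                ┃  Pr
8│Hank Smith  │51 │hank97@┃                ┃  Ro
9│Eve Smith   │26 │grace29┃                ┃  Pl
━━━━━━━━━━━━━━━━━━━━━━━━━━┛                ┗━━━━
                                                
                                                
                                     ┏━━━━━━━━━━
                                     ┃ DrawingCa
                                     ┠──────────
                                     ┃         ~
                                     ┃        ~ 
                                     ┃       ~  
                                     ┃      ~   
                                     ┃      ~  *
                                     ┃     ~    
                                     ┗━━━━━━━━━━


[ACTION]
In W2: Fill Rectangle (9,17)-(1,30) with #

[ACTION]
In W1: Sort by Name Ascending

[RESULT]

 │Alice Brown │41 │dave90@┃                ┃  Re
6│Alice Davis │62 │hank56@┃                ┃  No
8│Alice Wilson│24 │grace70┃                ┃  Pr
7│Carol Brown │31 │eve72@m┃                ┃  Ro
4│Carol Davis │63 │eve8@ma┃                ┃  Pl
━━━━━━━━━━━━━━━━━━━━━━━━━━┛                ┗━━━━
                                                
                                                
                                     ┏━━━━━━━━━━
                                     ┃ DrawingCa
                                     ┠──────────
                                     ┃         ~
                                     ┃        ~ 
                                     ┃       ~  
                                     ┃      ~   
                                     ┃      ~  *
                                     ┃     ~    
                                     ┗━━━━━━━━━━


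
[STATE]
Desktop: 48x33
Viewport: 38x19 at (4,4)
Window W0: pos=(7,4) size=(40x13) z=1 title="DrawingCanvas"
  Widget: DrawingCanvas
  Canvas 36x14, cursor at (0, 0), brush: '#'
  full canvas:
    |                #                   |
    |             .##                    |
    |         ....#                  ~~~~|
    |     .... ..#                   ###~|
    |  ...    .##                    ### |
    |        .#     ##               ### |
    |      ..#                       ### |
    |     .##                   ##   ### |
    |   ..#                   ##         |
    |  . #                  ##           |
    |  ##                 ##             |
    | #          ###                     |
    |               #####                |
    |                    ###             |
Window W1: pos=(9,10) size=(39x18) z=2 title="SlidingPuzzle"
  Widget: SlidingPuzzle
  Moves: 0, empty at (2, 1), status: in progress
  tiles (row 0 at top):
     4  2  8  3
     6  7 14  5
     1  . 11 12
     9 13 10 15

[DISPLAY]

   ┏━━━━━━━━━━━━━━━━━━━━━━━━━━━━━━━━━━
   ┃ DrawingCanvas                    
   ┠──────────────────────────────────
   ┃+               #                 
   ┃             .##                  
   ┃         ....#                  ~~
   ┃ ┏━━━━━━━━━━━━━━━━━━━━━━━━━━━━━━━━
   ┃ ┃ SlidingPuzzle                  
   ┃ ┠────────────────────────────────
   ┃ ┃┌────┬────┬────┬────┐           
   ┃ ┃│  4 │  2 │  8 │  3 │           
   ┃ ┃├────┼────┼────┼────┤           
   ┗━┃│  6 │  7 │ 14 │  5 │           
     ┃├────┼────┼────┼────┤           
     ┃│  1 │    │ 11 │ 12 │           
     ┃├────┼────┼────┼────┤           
     ┃│  9 │ 13 │ 10 │ 15 │           
     ┃└────┴────┴────┴────┘           
     ┃Moves: 0                        


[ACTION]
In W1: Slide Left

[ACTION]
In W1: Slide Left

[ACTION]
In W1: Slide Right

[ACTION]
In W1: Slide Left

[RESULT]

   ┏━━━━━━━━━━━━━━━━━━━━━━━━━━━━━━━━━━
   ┃ DrawingCanvas                    
   ┠──────────────────────────────────
   ┃+               #                 
   ┃             .##                  
   ┃         ....#                  ~~
   ┃ ┏━━━━━━━━━━━━━━━━━━━━━━━━━━━━━━━━
   ┃ ┃ SlidingPuzzle                  
   ┃ ┠────────────────────────────────
   ┃ ┃┌────┬────┬────┬────┐           
   ┃ ┃│  4 │  2 │  8 │  3 │           
   ┃ ┃├────┼────┼────┼────┤           
   ┗━┃│  6 │  7 │ 14 │  5 │           
     ┃├────┼────┼────┼────┤           
     ┃│  1 │ 11 │ 12 │    │           
     ┃├────┼────┼────┼────┤           
     ┃│  9 │ 13 │ 10 │ 15 │           
     ┃└────┴────┴────┴────┘           
     ┃Moves: 4                        


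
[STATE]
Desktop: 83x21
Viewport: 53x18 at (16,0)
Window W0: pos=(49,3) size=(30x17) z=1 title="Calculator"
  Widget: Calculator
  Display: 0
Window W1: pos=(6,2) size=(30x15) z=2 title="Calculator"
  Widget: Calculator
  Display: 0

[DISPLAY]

                                                     
                                                     
━━━━━━━━━━━━━━━━━━━┓                                 
or                 ┃             ┏━━━━━━━━━━━━━━━━━━━
───────────────────┨             ┃ Calculator        
                  0┃             ┠───────────────────
───┬───┐           ┃             ┃                   
 9 │ ÷ │           ┃             ┃┌───┬───┬───┬───┐  
───┼───┤           ┃             ┃│ 7 │ 8 │ 9 │ ÷ │  
 6 │ × │           ┃             ┃├───┼───┼───┼───┤  
───┼───┤           ┃             ┃│ 4 │ 5 │ 6 │ × │  
 3 │ - │           ┃             ┃├───┼───┼───┼───┤  
───┼───┤           ┃             ┃│ 1 │ 2 │ 3 │ - │  
 = │ + │           ┃             ┃├───┼───┼───┼───┤  
───┼───┤           ┃             ┃│ 0 │ . │ = │ + │  
 MR│ M+│           ┃             ┃├───┼───┼───┼───┤  
━━━━━━━━━━━━━━━━━━━┛             ┃│ C │ MC│ MR│ M+│  
                                 ┃└───┴───┴───┴───┘  


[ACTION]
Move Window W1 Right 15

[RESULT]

                                                     
                                                     
     ┏━━━━━━━━━━━━━━━━━━━━━━━━━━━━┓                  
     ┃ Calculator                 ┃━━━━━━━━━━━━━━━━━━
     ┠────────────────────────────┨Calculator        
     ┃                           0┃──────────────────
     ┃┌───┬───┬───┬───┐           ┃                  
     ┃│ 7 │ 8 │ 9 │ ÷ │           ┃───┬───┬───┬───┐  
     ┃├───┼───┼───┼───┤           ┃ 7 │ 8 │ 9 │ ÷ │  
     ┃│ 4 │ 5 │ 6 │ × │           ┃───┼───┼───┼───┤  
     ┃├───┼───┼───┼───┤           ┃ 4 │ 5 │ 6 │ × │  
     ┃│ 1 │ 2 │ 3 │ - │           ┃───┼───┼───┼───┤  
     ┃├───┼───┼───┼───┤           ┃ 1 │ 2 │ 3 │ - │  
     ┃│ 0 │ . │ = │ + │           ┃───┼───┼───┼───┤  
     ┃├───┼───┼───┼───┤           ┃ 0 │ . │ = │ + │  
     ┃│ C │ MC│ MR│ M+│           ┃───┼───┼───┼───┤  
     ┗━━━━━━━━━━━━━━━━━━━━━━━━━━━━┛ C │ MC│ MR│ M+│  
                                 ┃└───┴───┴───┴───┘  


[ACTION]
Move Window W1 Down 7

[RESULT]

                                                     
                                                     
                                                     
                                 ┏━━━━━━━━━━━━━━━━━━━
                                 ┃ Calculator        
                                 ┠───────────────────
     ┏━━━━━━━━━━━━━━━━━━━━━━━━━━━━┓                  
     ┃ Calculator                 ┃───┬───┬───┬───┐  
     ┠────────────────────────────┨ 7 │ 8 │ 9 │ ÷ │  
     ┃                           0┃───┼───┼───┼───┤  
     ┃┌───┬───┬───┬───┐           ┃ 4 │ 5 │ 6 │ × │  
     ┃│ 7 │ 8 │ 9 │ ÷ │           ┃───┼───┼───┼───┤  
     ┃├───┼───┼───┼───┤           ┃ 1 │ 2 │ 3 │ - │  
     ┃│ 4 │ 5 │ 6 │ × │           ┃───┼───┼───┼───┤  
     ┃├───┼───┼───┼───┤           ┃ 0 │ . │ = │ + │  
     ┃│ 1 │ 2 │ 3 │ - │           ┃───┼───┼───┼───┤  
     ┃├───┼───┼───┼───┤           ┃ C │ MC│ MR│ M+│  
     ┃│ 0 │ . │ = │ + │           ┃───┴───┴───┴───┘  


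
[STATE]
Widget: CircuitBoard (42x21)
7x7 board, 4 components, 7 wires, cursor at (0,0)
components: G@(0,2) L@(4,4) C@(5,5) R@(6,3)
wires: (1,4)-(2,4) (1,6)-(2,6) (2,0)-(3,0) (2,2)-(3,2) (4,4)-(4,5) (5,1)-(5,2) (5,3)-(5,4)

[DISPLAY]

   0 1 2 3 4 5 6                          
0  [.]      G                             
                                          
1                   ·       ·             
                    │       │             
2   ·       ·       ·       ·             
    │       │                             
3   ·       ·                             
                                          
4                   L ─ ·                 
                                          
5       · ─ ·   · ─ ·   C                 
                                          
6               R                         
Cursor: (0,0)                             
                                          
                                          
                                          
                                          
                                          
                                          


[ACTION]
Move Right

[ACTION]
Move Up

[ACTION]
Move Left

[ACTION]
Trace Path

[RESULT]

   0 1 2 3 4 5 6                          
0  [.]      G                             
                                          
1                   ·       ·             
                    │       │             
2   ·       ·       ·       ·             
    │       │                             
3   ·       ·                             
                                          
4                   L ─ ·                 
                                          
5       · ─ ·   · ─ ·   C                 
                                          
6               R                         
Cursor: (0,0)  Trace: No connections      
                                          
                                          
                                          
                                          
                                          
                                          


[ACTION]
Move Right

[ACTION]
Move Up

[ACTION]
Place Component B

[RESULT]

   0 1 2 3 4 5 6                          
0      [B]  G                             
                                          
1                   ·       ·             
                    │       │             
2   ·       ·       ·       ·             
    │       │                             
3   ·       ·                             
                                          
4                   L ─ ·                 
                                          
5       · ─ ·   · ─ ·   C                 
                                          
6               R                         
Cursor: (0,1)  Trace: No connections      
                                          
                                          
                                          
                                          
                                          
                                          


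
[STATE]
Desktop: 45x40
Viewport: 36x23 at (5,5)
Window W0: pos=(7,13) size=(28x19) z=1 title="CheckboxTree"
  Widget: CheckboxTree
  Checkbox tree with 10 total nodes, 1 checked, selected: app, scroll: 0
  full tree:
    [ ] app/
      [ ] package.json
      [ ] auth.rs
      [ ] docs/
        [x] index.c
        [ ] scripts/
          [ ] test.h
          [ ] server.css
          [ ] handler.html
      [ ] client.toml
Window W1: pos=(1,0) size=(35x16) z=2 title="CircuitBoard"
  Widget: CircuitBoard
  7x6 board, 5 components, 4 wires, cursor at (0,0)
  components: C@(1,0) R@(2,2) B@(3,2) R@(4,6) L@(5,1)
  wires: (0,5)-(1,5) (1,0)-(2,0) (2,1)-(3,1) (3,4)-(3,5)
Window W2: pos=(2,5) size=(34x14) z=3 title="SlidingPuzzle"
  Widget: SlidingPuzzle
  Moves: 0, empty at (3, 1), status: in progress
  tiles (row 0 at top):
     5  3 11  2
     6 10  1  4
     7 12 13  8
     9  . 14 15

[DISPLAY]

━━━━━━━━━━━━━━━━━━━━━━━━━━━━━━┓     
lidingPuzzle                  ┃     
──────────────────────────────┨     
───┬────┬────┬────┐           ┃     
 5 │  3 │ 11 │  2 │           ┃     
───┼────┼────┼────┤           ┃     
 6 │ 10 │  1 │  4 │           ┃     
───┼────┼────┼────┤           ┃     
 7 │ 12 │ 13 │  8 │           ┃     
───┼────┼────┼────┤           ┃     
 9 │    │ 14 │ 15 │           ┃     
───┴────┴────┴────┘           ┃     
ves: 0                        ┃     
━━━━━━━━━━━━━━━━━━━━━━━━━━━━━━┛     
  ┃   [-] docs/              ┃      
  ┃     [x] index.c          ┃      
  ┃     [ ] scripts/         ┃      
  ┃       [ ] test.h         ┃      
  ┃       [ ] server.css     ┃      
  ┃       [ ] handler.html   ┃      
  ┃   [ ] client.toml        ┃      
  ┃                          ┃      
  ┃                          ┃      


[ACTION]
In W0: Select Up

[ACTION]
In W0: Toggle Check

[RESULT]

━━━━━━━━━━━━━━━━━━━━━━━━━━━━━━┓     
lidingPuzzle                  ┃     
──────────────────────────────┨     
───┬────┬────┬────┐           ┃     
 5 │  3 │ 11 │  2 │           ┃     
───┼────┼────┼────┤           ┃     
 6 │ 10 │  1 │  4 │           ┃     
───┼────┼────┼────┤           ┃     
 7 │ 12 │ 13 │  8 │           ┃     
───┼────┼────┼────┤           ┃     
 9 │    │ 14 │ 15 │           ┃     
───┴────┴────┴────┘           ┃     
ves: 0                        ┃     
━━━━━━━━━━━━━━━━━━━━━━━━━━━━━━┛     
  ┃   [x] docs/              ┃      
  ┃     [x] index.c          ┃      
  ┃     [x] scripts/         ┃      
  ┃       [x] test.h         ┃      
  ┃       [x] server.css     ┃      
  ┃       [x] handler.html   ┃      
  ┃   [x] client.toml        ┃      
  ┃                          ┃      
  ┃                          ┃      


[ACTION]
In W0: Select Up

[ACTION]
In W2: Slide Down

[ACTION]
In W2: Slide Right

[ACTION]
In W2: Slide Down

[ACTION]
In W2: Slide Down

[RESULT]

━━━━━━━━━━━━━━━━━━━━━━━━━━━━━━┓     
lidingPuzzle                  ┃     
──────────────────────────────┨     
───┬────┬────┬────┐           ┃     
   │  3 │ 11 │  2 │           ┃     
───┼────┼────┼────┤           ┃     
 5 │ 10 │  1 │  4 │           ┃     
───┼────┼────┼────┤           ┃     
 6 │  7 │ 13 │  8 │           ┃     
───┼────┼────┼────┤           ┃     
 9 │ 12 │ 14 │ 15 │           ┃     
───┴────┴────┴────┘           ┃     
ves: 4                        ┃     
━━━━━━━━━━━━━━━━━━━━━━━━━━━━━━┛     
  ┃   [x] docs/              ┃      
  ┃     [x] index.c          ┃      
  ┃     [x] scripts/         ┃      
  ┃       [x] test.h         ┃      
  ┃       [x] server.css     ┃      
  ┃       [x] handler.html   ┃      
  ┃   [x] client.toml        ┃      
  ┃                          ┃      
  ┃                          ┃      


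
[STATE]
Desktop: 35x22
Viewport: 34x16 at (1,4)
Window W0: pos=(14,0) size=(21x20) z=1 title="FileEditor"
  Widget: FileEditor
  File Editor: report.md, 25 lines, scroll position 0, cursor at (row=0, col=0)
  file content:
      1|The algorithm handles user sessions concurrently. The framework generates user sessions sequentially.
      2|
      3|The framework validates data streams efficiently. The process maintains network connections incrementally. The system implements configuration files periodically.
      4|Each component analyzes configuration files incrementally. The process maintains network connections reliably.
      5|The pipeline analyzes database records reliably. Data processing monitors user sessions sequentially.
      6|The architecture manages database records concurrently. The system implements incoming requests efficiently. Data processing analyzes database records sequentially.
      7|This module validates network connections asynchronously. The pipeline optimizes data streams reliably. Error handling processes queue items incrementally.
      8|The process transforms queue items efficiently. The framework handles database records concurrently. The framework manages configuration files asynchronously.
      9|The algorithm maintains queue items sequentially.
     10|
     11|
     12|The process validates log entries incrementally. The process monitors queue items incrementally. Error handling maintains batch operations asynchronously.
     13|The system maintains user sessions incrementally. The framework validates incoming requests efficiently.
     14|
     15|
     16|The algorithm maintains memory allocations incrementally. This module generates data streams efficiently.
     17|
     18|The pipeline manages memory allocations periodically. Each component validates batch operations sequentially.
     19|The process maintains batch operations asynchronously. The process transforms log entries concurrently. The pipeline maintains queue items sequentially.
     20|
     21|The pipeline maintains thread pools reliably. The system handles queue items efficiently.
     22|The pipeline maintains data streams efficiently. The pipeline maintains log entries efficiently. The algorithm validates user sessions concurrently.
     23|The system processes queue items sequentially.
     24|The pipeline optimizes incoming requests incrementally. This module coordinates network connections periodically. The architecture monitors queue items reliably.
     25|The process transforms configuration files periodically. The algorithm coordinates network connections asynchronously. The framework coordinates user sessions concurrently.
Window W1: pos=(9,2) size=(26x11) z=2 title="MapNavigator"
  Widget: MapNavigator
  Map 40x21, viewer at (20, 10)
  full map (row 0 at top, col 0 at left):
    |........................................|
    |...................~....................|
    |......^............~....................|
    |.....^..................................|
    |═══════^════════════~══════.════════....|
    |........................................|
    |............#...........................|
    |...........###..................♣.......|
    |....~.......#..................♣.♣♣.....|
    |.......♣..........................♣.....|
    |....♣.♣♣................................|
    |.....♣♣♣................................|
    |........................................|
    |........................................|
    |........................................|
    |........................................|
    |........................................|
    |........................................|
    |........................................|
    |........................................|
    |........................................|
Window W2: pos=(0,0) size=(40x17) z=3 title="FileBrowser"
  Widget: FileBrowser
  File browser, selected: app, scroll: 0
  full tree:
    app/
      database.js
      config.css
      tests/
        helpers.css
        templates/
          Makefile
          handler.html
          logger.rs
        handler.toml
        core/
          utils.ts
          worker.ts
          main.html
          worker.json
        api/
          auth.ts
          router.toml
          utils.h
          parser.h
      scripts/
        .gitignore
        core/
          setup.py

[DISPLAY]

    database.js                   
    config.css                    
    [+] tests/                    
    [+] scripts/                  
                                  
                                  
                                  
                                  
                                  
                                  
                                  
                                  
━━━━━━━━━━━━━━━━━━━━━━━━━━━━━━━━━━
             ┃                  ░┃
             ┃The algorithm main▼┃
             ┗━━━━━━━━━━━━━━━━━━━┛


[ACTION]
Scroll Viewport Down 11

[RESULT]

    [+] tests/                    
    [+] scripts/                  
                                  
                                  
                                  
                                  
                                  
                                  
                                  
                                  
━━━━━━━━━━━━━━━━━━━━━━━━━━━━━━━━━━
             ┃                  ░┃
             ┃The algorithm main▼┃
             ┗━━━━━━━━━━━━━━━━━━━┛
                                  
                                  


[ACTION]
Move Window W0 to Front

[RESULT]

    [+] tests┃Each component ana░┃
    [+] scrip┃The pipeline analy░┃
             ┃The architecture m░┃
             ┃This module valida░┃
             ┃The process transf░┃
             ┃The algorithm main░┃
             ┃                  ░┃
             ┃                  ░┃
             ┃The process valida░┃
             ┃The system maintai░┃
━━━━━━━━━━━━━┃                  ░┃
             ┃                  ░┃
             ┃The algorithm main▼┃
             ┗━━━━━━━━━━━━━━━━━━━┛
                                  
                                  


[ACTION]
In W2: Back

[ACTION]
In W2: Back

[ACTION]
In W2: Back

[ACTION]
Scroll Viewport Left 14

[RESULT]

┃    [+] tests┃Each component ana░
┃    [+] scrip┃The pipeline analy░
┃             ┃The architecture m░
┃             ┃This module valida░
┃             ┃The process transf░
┃             ┃The algorithm main░
┃             ┃                  ░
┃             ┃                  ░
┃             ┃The process valida░
┃             ┃The system maintai░
┗━━━━━━━━━━━━━┃                  ░
              ┃                  ░
              ┃The algorithm main▼
              ┗━━━━━━━━━━━━━━━━━━━
                                  
                                  
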